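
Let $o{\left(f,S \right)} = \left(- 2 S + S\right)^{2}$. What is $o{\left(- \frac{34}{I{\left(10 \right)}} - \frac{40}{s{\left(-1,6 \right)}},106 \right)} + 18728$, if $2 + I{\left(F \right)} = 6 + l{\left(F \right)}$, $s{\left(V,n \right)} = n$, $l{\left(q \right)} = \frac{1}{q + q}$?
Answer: $29964$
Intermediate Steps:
$l{\left(q \right)} = \frac{1}{2 q}$
$I{\left(F \right)} = 4 + \frac{1}{2 F}$ ($I{\left(F \right)} = -2 + \left(6 + \frac{1}{2 F}\right) = 4 + \frac{1}{2 F}$)
$o{\left(f,S \right)} = S^{2}$ ($o{\left(f,S \right)} = \left(- S\right)^{2} = S^{2}$)
$o{\left(- \frac{34}{I{\left(10 \right)}} - \frac{40}{s{\left(-1,6 \right)}},106 \right)} + 18728 = 106^{2} + 18728 = 11236 + 18728 = 29964$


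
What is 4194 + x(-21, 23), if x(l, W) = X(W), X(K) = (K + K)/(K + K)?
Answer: 4195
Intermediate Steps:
X(K) = 1 (X(K) = (2*K)/((2*K)) = (2*K)*(1/(2*K)) = 1)
x(l, W) = 1
4194 + x(-21, 23) = 4194 + 1 = 4195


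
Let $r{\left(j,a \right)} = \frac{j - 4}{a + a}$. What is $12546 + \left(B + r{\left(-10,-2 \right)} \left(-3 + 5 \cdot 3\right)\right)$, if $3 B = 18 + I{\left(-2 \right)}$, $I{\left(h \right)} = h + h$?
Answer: $\frac{37778}{3} \approx 12593.0$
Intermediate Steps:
$I{\left(h \right)} = 2 h$
$r{\left(j,a \right)} = \frac{-4 + j}{2 a}$
$B = \frac{14}{3}$ ($B = \frac{18 + 2 \left(-2\right)}{3} = \frac{18 - 4}{3} = \frac{1}{3} \cdot 14 = \frac{14}{3} \approx 4.6667$)
$12546 + \left(B + r{\left(-10,-2 \right)} \left(-3 + 5 \cdot 3\right)\right) = 12546 + \left(\frac{14}{3} + \frac{-4 - 10}{2 \left(-2\right)} \left(-3 + 5 \cdot 3\right)\right) = 12546 + \left(\frac{14}{3} + \frac{1}{2} \left(- \frac{1}{2}\right) \left(-14\right) \left(-3 + 15\right)\right) = 12546 + \left(\frac{14}{3} + \frac{7}{2} \cdot 12\right) = 12546 + \left(\frac{14}{3} + 42\right) = 12546 + \frac{140}{3} = \frac{37778}{3}$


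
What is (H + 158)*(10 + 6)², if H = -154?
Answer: 1024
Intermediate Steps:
(H + 158)*(10 + 6)² = (-154 + 158)*(10 + 6)² = 4*16² = 4*256 = 1024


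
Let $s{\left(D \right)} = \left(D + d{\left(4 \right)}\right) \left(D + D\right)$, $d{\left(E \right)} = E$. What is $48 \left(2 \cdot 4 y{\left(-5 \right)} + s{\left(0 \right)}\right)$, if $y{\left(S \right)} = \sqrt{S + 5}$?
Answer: $0$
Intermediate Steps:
$y{\left(S \right)} = \sqrt{5 + S}$
$s{\left(D \right)} = 2 D \left(4 + D\right)$ ($s{\left(D \right)} = \left(D + 4\right) \left(D + D\right) = \left(4 + D\right) 2 D = 2 D \left(4 + D\right)$)
$48 \left(2 \cdot 4 y{\left(-5 \right)} + s{\left(0 \right)}\right) = 48 \left(2 \cdot 4 \sqrt{5 - 5} + 2 \cdot 0 \left(4 + 0\right)\right) = 48 \left(8 \sqrt{0} + 2 \cdot 0 \cdot 4\right) = 48 \left(8 \cdot 0 + 0\right) = 48 \left(0 + 0\right) = 48 \cdot 0 = 0$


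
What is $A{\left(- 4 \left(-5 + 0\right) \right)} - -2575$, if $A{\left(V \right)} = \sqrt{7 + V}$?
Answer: $2575 + 3 \sqrt{3} \approx 2580.2$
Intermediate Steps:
$A{\left(- 4 \left(-5 + 0\right) \right)} - -2575 = \sqrt{7 - 4 \left(-5 + 0\right)} - -2575 = \sqrt{7 - -20} + 2575 = \sqrt{7 + 20} + 2575 = \sqrt{27} + 2575 = 3 \sqrt{3} + 2575 = 2575 + 3 \sqrt{3}$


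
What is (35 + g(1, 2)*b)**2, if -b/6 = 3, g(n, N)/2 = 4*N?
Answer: 64009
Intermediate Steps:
g(n, N) = 8*N (g(n, N) = 2*(4*N) = 8*N)
b = -18 (b = -6*3 = -18)
(35 + g(1, 2)*b)**2 = (35 + (8*2)*(-18))**2 = (35 + 16*(-18))**2 = (35 - 288)**2 = (-253)**2 = 64009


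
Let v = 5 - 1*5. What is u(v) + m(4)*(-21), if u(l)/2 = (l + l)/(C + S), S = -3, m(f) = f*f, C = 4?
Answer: -336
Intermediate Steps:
m(f) = f**2
v = 0 (v = 5 - 5 = 0)
u(l) = 4*l (u(l) = 2*((l + l)/(4 - 3)) = 2*((2*l)/1) = 2*((2*l)*1) = 2*(2*l) = 4*l)
u(v) + m(4)*(-21) = 4*0 + 4**2*(-21) = 0 + 16*(-21) = 0 - 336 = -336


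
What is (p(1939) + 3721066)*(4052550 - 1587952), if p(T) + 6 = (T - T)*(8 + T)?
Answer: 9170917033880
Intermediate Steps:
p(T) = -6 (p(T) = -6 + (T - T)*(8 + T) = -6 + 0*(8 + T) = -6 + 0 = -6)
(p(1939) + 3721066)*(4052550 - 1587952) = (-6 + 3721066)*(4052550 - 1587952) = 3721060*2464598 = 9170917033880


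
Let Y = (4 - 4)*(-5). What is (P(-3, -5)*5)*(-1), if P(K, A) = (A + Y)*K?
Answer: -75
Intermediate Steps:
Y = 0 (Y = 0*(-5) = 0)
P(K, A) = A*K (P(K, A) = (A + 0)*K = A*K)
(P(-3, -5)*5)*(-1) = (-5*(-3)*5)*(-1) = (15*5)*(-1) = 75*(-1) = -75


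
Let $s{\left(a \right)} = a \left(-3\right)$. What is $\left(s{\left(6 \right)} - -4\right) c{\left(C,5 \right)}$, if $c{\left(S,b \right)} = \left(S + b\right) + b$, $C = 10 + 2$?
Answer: $-308$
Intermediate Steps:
$C = 12$
$c{\left(S,b \right)} = S + 2 b$
$s{\left(a \right)} = - 3 a$
$\left(s{\left(6 \right)} - -4\right) c{\left(C,5 \right)} = \left(\left(-3\right) 6 - -4\right) \left(12 + 2 \cdot 5\right) = \left(-18 + 4\right) \left(12 + 10\right) = \left(-14\right) 22 = -308$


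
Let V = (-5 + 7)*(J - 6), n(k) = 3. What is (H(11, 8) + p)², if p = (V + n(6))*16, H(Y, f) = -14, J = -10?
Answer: 228484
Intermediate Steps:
V = -32 (V = (-5 + 7)*(-10 - 6) = 2*(-16) = -32)
p = -464 (p = (-32 + 3)*16 = -29*16 = -464)
(H(11, 8) + p)² = (-14 - 464)² = (-478)² = 228484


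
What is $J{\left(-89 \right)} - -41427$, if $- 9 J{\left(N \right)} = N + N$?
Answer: $\frac{373021}{9} \approx 41447.0$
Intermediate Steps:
$J{\left(N \right)} = - \frac{2 N}{9}$ ($J{\left(N \right)} = - \frac{N + N}{9} = - \frac{2 N}{9}$)
$J{\left(-89 \right)} - -41427 = \left(- \frac{2}{9}\right) \left(-89\right) - -41427 = \frac{178}{9} + 41427 = \frac{373021}{9}$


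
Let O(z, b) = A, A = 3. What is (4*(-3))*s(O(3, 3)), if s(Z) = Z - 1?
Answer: -24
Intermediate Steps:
O(z, b) = 3
s(Z) = -1 + Z
(4*(-3))*s(O(3, 3)) = (4*(-3))*(-1 + 3) = -12*2 = -24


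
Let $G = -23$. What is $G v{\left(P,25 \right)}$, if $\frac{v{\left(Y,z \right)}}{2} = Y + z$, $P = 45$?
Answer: $-3220$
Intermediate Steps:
$v{\left(Y,z \right)} = 2 Y + 2 z$ ($v{\left(Y,z \right)} = 2 \left(Y + z\right) = 2 Y + 2 z$)
$G v{\left(P,25 \right)} = - 23 \left(2 \cdot 45 + 2 \cdot 25\right) = - 23 \left(90 + 50\right) = \left(-23\right) 140 = -3220$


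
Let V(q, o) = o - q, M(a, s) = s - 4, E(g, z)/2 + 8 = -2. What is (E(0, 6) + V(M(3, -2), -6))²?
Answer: 400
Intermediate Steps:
E(g, z) = -20 (E(g, z) = -16 + 2*(-2) = -16 - 4 = -20)
M(a, s) = -4 + s
(E(0, 6) + V(M(3, -2), -6))² = (-20 + (-6 - (-4 - 2)))² = (-20 + (-6 - 1*(-6)))² = (-20 + (-6 + 6))² = (-20 + 0)² = (-20)² = 400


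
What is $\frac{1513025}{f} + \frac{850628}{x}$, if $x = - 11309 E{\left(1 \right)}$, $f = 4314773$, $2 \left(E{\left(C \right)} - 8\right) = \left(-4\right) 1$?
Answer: $- \frac{1783800964547}{146387303571} \approx -12.185$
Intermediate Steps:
$E{\left(C \right)} = 6$ ($E{\left(C \right)} = 8 + \frac{\left(-4\right) 1}{2} = 8 + \frac{1}{2} \left(-4\right) = 8 - 2 = 6$)
$x = -67854$ ($x = \left(-11309\right) 6 = -67854$)
$\frac{1513025}{f} + \frac{850628}{x} = \frac{1513025}{4314773} + \frac{850628}{-67854} = 1513025 \cdot \frac{1}{4314773} + 850628 \left(- \frac{1}{67854}\right) = \frac{1513025}{4314773} - \frac{425314}{33927} = - \frac{1783800964547}{146387303571}$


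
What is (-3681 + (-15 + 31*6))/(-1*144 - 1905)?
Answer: 1170/683 ≈ 1.7130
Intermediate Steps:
(-3681 + (-15 + 31*6))/(-1*144 - 1905) = (-3681 + (-15 + 186))/(-144 - 1905) = (-3681 + 171)/(-2049) = -3510*(-1/2049) = 1170/683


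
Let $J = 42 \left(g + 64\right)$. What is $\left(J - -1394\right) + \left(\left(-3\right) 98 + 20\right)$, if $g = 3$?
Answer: $3934$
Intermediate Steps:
$J = 2814$ ($J = 42 \left(3 + 64\right) = 42 \cdot 67 = 2814$)
$\left(J - -1394\right) + \left(\left(-3\right) 98 + 20\right) = \left(2814 - -1394\right) + \left(\left(-3\right) 98 + 20\right) = \left(2814 + 1394\right) + \left(-294 + 20\right) = 4208 - 274 = 3934$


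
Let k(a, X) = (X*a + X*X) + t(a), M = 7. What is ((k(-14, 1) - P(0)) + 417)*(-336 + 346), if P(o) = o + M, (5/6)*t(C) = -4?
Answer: 3922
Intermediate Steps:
t(C) = -24/5 (t(C) = (6/5)*(-4) = -24/5)
k(a, X) = -24/5 + X**2 + X*a (k(a, X) = (X*a + X*X) - 24/5 = (X*a + X**2) - 24/5 = (X**2 + X*a) - 24/5 = -24/5 + X**2 + X*a)
P(o) = 7 + o (P(o) = o + 7 = 7 + o)
((k(-14, 1) - P(0)) + 417)*(-336 + 346) = (((-24/5 + 1**2 + 1*(-14)) - (7 + 0)) + 417)*(-336 + 346) = (((-24/5 + 1 - 14) - 1*7) + 417)*10 = ((-89/5 - 7) + 417)*10 = (-124/5 + 417)*10 = (1961/5)*10 = 3922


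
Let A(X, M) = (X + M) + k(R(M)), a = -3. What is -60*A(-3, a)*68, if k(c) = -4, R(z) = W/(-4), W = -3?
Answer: 40800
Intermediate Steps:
R(z) = ¾ (R(z) = -3/(-4) = -3*(-¼) = ¾)
A(X, M) = -4 + M + X (A(X, M) = (X + M) - 4 = (M + X) - 4 = -4 + M + X)
-60*A(-3, a)*68 = -60*(-4 - 3 - 3)*68 = -60*(-10)*68 = 600*68 = 40800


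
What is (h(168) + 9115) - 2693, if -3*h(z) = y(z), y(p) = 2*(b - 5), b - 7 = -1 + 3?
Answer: 19258/3 ≈ 6419.3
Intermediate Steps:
b = 9 (b = 7 + (-1 + 3) = 7 + 2 = 9)
y(p) = 8 (y(p) = 2*(9 - 5) = 2*4 = 8)
h(z) = -8/3 (h(z) = -1/3*8 = -8/3)
(h(168) + 9115) - 2693 = (-8/3 + 9115) - 2693 = 27337/3 - 2693 = 19258/3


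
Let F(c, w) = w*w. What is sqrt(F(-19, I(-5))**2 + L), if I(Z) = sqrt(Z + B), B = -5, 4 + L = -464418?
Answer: I*sqrt(464322) ≈ 681.41*I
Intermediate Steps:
L = -464422 (L = -4 - 464418 = -464422)
I(Z) = sqrt(-5 + Z) (I(Z) = sqrt(Z - 5) = sqrt(-5 + Z))
F(c, w) = w**2
sqrt(F(-19, I(-5))**2 + L) = sqrt(((sqrt(-5 - 5))**2)**2 - 464422) = sqrt(((sqrt(-10))**2)**2 - 464422) = sqrt(((I*sqrt(10))**2)**2 - 464422) = sqrt((-10)**2 - 464422) = sqrt(100 - 464422) = sqrt(-464322) = I*sqrt(464322)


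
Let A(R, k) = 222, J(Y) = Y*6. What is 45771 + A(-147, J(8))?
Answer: 45993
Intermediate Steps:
J(Y) = 6*Y
45771 + A(-147, J(8)) = 45771 + 222 = 45993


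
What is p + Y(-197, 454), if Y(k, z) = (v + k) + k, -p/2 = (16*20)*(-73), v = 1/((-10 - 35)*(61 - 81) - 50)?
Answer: 39377101/850 ≈ 46326.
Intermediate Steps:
v = 1/850 (v = 1/(-45*(-20) - 50) = 1/(900 - 50) = 1/850 ≈ 0.0011765)
p = 46720 (p = -2*16*20*(-73) = -640*(-73) = -2*(-23360) = 46720)
Y(k, z) = 1/850 + 2*k (Y(k, z) = (1/850 + k) + k = 1/850 + 2*k)
p + Y(-197, 454) = 46720 + (1/850 + 2*(-197)) = 46720 + (1/850 - 394) = 46720 - 334899/850 = 39377101/850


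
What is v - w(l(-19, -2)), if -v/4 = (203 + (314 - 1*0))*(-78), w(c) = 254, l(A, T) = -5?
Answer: 161050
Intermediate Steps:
v = 161304 (v = -4*(203 + (314 - 1*0))*(-78) = -4*(203 + (314 + 0))*(-78) = -4*(203 + 314)*(-78) = -2068*(-78) = -4*(-40326) = 161304)
v - w(l(-19, -2)) = 161304 - 1*254 = 161304 - 254 = 161050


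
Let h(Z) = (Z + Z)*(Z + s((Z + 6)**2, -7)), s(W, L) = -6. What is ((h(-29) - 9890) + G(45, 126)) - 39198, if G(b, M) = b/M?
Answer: -658807/14 ≈ -47058.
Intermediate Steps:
h(Z) = 2*Z*(-6 + Z) (h(Z) = (Z + Z)*(Z - 6) = (2*Z)*(-6 + Z) = 2*Z*(-6 + Z))
((h(-29) - 9890) + G(45, 126)) - 39198 = ((2*(-29)*(-6 - 29) - 9890) + 45/126) - 39198 = ((2*(-29)*(-35) - 9890) + 45*(1/126)) - 39198 = ((2030 - 9890) + 5/14) - 39198 = (-7860 + 5/14) - 39198 = -110035/14 - 39198 = -658807/14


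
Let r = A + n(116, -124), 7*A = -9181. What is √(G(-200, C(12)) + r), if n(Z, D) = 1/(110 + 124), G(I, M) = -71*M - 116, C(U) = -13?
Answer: I*√150419542/546 ≈ 22.463*I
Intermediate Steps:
G(I, M) = -116 - 71*M
n(Z, D) = 1/234
A = -9181/7 (A = (⅐)*(-9181) = -9181/7 ≈ -1311.6)
r = -2148347/1638 (r = -9181/7 + 1/234 = -2148347/1638 ≈ -1311.6)
√(G(-200, C(12)) + r) = √((-116 - 71*(-13)) - 2148347/1638) = √((-116 + 923) - 2148347/1638) = √(807 - 2148347/1638) = √(-826481/1638) = I*√150419542/546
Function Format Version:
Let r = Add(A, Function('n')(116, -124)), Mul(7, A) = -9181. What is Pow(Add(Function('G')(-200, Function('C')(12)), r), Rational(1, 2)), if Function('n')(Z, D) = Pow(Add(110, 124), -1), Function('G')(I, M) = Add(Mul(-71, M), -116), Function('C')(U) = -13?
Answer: Mul(Rational(1, 546), I, Pow(150419542, Rational(1, 2))) ≈ Mul(22.463, I)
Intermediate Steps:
Function('G')(I, M) = Add(-116, Mul(-71, M))
Function('n')(Z, D) = Rational(1, 234) (Function('n')(Z, D) = Pow(234, -1) = Rational(1, 234))
A = Rational(-9181, 7) (A = Mul(Rational(1, 7), -9181) = Rational(-9181, 7) ≈ -1311.6)
r = Rational(-2148347, 1638) (r = Add(Rational(-9181, 7), Rational(1, 234)) = Rational(-2148347, 1638) ≈ -1311.6)
Pow(Add(Function('G')(-200, Function('C')(12)), r), Rational(1, 2)) = Pow(Add(Add(-116, Mul(-71, -13)), Rational(-2148347, 1638)), Rational(1, 2)) = Pow(Add(Add(-116, 923), Rational(-2148347, 1638)), Rational(1, 2)) = Pow(Add(807, Rational(-2148347, 1638)), Rational(1, 2)) = Pow(Rational(-826481, 1638), Rational(1, 2)) = Mul(Rational(1, 546), I, Pow(150419542, Rational(1, 2)))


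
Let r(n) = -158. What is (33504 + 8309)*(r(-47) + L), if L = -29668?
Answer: -1247114538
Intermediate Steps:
(33504 + 8309)*(r(-47) + L) = (33504 + 8309)*(-158 - 29668) = 41813*(-29826) = -1247114538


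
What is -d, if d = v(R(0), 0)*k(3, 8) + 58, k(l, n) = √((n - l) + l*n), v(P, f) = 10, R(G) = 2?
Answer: -58 - 10*√29 ≈ -111.85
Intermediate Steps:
k(l, n) = √(n - l + l*n)
d = 58 + 10*√29 (d = 10*√(8 - 1*3 + 3*8) + 58 = 10*√(8 - 3 + 24) + 58 = 10*√29 + 58 = 58 + 10*√29 ≈ 111.85)
-d = -(58 + 10*√29) = -58 - 10*√29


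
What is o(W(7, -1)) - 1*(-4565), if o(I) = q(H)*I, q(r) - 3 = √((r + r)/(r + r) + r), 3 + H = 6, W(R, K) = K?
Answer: 4560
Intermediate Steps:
H = 3 (H = -3 + 6 = 3)
q(r) = 3 + √(1 + r) (q(r) = 3 + √((r + r)/(r + r) + r) = 3 + √((2*r)/((2*r)) + r) = 3 + √((2*r)*(1/(2*r)) + r) = 3 + √(1 + r))
o(I) = 5*I (o(I) = (3 + √(1 + 3))*I = (3 + √4)*I = (3 + 2)*I = 5*I)
o(W(7, -1)) - 1*(-4565) = 5*(-1) - 1*(-4565) = -5 + 4565 = 4560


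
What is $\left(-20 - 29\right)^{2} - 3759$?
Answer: $-1358$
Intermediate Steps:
$\left(-20 - 29\right)^{2} - 3759 = \left(-49\right)^{2} - 3759 = 2401 - 3759 = -1358$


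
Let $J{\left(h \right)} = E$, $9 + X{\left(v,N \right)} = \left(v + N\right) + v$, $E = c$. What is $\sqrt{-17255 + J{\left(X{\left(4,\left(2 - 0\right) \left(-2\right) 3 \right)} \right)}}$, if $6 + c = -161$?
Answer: $i \sqrt{17422} \approx 131.99 i$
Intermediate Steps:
$c = -167$ ($c = -6 - 161 = -167$)
$E = -167$
$X{\left(v,N \right)} = -9 + N + 2 v$ ($X{\left(v,N \right)} = -9 + \left(\left(v + N\right) + v\right) = -9 + \left(\left(N + v\right) + v\right) = -9 + \left(N + 2 v\right) = -9 + N + 2 v$)
$J{\left(h \right)} = -167$
$\sqrt{-17255 + J{\left(X{\left(4,\left(2 - 0\right) \left(-2\right) 3 \right)} \right)}} = \sqrt{-17255 - 167} = \sqrt{-17422} = i \sqrt{17422}$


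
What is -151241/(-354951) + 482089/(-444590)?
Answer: -103877736449/157807665090 ≈ -0.65826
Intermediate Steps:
-151241/(-354951) + 482089/(-444590) = -151241*(-1/354951) + 482089*(-1/444590) = 151241/354951 - 482089/444590 = -103877736449/157807665090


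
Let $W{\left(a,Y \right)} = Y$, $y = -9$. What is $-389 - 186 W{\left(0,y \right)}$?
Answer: $1285$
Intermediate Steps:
$-389 - 186 W{\left(0,y \right)} = -389 - -1674 = -389 + 1674 = 1285$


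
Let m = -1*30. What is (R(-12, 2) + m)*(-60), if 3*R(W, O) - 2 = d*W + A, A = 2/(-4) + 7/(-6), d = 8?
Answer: 11140/3 ≈ 3713.3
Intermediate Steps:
A = -5/3 (A = 2*(-¼) + 7*(-⅙) = -½ - 7/6 = -5/3 ≈ -1.6667)
m = -30
R(W, O) = ⅑ + 8*W/3 (R(W, O) = ⅔ + (8*W - 5/3)/3 = ⅔ + (-5/3 + 8*W)/3 = ⅔ + (-5/9 + 8*W/3) = ⅑ + 8*W/3)
(R(-12, 2) + m)*(-60) = ((⅑ + (8/3)*(-12)) - 30)*(-60) = ((⅑ - 32) - 30)*(-60) = (-287/9 - 30)*(-60) = -557/9*(-60) = 11140/3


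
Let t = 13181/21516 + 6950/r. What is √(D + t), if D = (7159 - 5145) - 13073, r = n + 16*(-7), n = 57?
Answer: 7*I*√218327253/978 ≈ 105.76*I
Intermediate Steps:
r = -55 (r = 57 + 16*(-7) = 57 - 112 = -55)
t = -245969/1956 (t = 13181/21516 + 6950/(-55) = 13181*(1/21516) + 6950*(-1/55) = 13181/21516 - 1390/11 = -245969/1956 ≈ -125.75)
D = -11059 (D = 2014 - 13073 = -11059)
√(D + t) = √(-11059 - 245969/1956) = √(-21877373/1956) = 7*I*√218327253/978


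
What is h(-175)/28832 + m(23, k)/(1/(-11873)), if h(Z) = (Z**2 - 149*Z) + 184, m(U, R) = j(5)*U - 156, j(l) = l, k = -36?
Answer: 3508818165/7208 ≈ 4.8680e+5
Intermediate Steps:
m(U, R) = -156 + 5*U (m(U, R) = 5*U - 156 = -156 + 5*U)
h(Z) = 184 + Z**2 - 149*Z
h(-175)/28832 + m(23, k)/(1/(-11873)) = (184 + (-175)**2 - 149*(-175))/28832 + (-156 + 5*23)/(1/(-11873)) = (184 + 30625 + 26075)*(1/28832) + (-156 + 115)/(-1/11873) = 56884*(1/28832) - 41*(-11873) = 14221/7208 + 486793 = 3508818165/7208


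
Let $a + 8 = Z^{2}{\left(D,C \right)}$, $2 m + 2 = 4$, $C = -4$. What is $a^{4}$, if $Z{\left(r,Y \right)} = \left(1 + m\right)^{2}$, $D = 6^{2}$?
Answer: $4096$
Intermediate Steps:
$m = 1$ ($m = -1 + \frac{1}{2} \cdot 4 = -1 + 2 = 1$)
$D = 36$
$Z{\left(r,Y \right)} = 4$ ($Z{\left(r,Y \right)} = \left(1 + 1\right)^{2} = 2^{2} = 4$)
$a = 8$ ($a = -8 + 4^{2} = -8 + 16 = 8$)
$a^{4} = 8^{4} = 4096$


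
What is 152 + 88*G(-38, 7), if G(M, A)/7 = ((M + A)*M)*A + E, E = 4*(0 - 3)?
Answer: 5072296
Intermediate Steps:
E = -12 (E = 4*(-3) = -12)
G(M, A) = -84 + 7*A*M*(A + M) (G(M, A) = 7*(((M + A)*M)*A - 12) = 7*(((A + M)*M)*A - 12) = 7*((M*(A + M))*A - 12) = 7*(A*M*(A + M) - 12) = 7*(-12 + A*M*(A + M)) = -84 + 7*A*M*(A + M))
152 + 88*G(-38, 7) = 152 + 88*(-84 + 7*7*(-38)² + 7*(-38)*7²) = 152 + 88*(-84 + 7*7*1444 + 7*(-38)*49) = 152 + 88*(-84 + 70756 - 13034) = 152 + 88*57638 = 152 + 5072144 = 5072296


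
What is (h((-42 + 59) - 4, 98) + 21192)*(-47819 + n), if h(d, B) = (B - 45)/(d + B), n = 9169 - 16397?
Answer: -43163545385/37 ≈ -1.1666e+9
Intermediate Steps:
n = -7228
h(d, B) = (-45 + B)/(B + d)
(h((-42 + 59) - 4, 98) + 21192)*(-47819 + n) = ((-45 + 98)/(98 + ((-42 + 59) - 4)) + 21192)*(-47819 - 7228) = (53/(98 + (17 - 4)) + 21192)*(-55047) = (53/(98 + 13) + 21192)*(-55047) = (53/111 + 21192)*(-55047) = (2352365/111)*(-55047) = -43163545385/37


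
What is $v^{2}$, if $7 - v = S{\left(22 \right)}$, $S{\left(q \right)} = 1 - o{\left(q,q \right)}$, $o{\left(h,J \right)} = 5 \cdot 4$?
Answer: $676$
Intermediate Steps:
$o{\left(h,J \right)} = 20$
$S{\left(q \right)} = -19$ ($S{\left(q \right)} = 1 - 20 = -19$)
$v = 26$ ($v = 7 - -19 = 7 + 19 = 26$)
$v^{2} = 26^{2} = 676$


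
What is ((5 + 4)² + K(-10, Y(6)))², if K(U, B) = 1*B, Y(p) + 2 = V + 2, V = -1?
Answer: 6400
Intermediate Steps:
Y(p) = -1 (Y(p) = -2 + (-1 + 2) = -2 + 1 = -1)
K(U, B) = B
((5 + 4)² + K(-10, Y(6)))² = ((5 + 4)² - 1)² = (9² - 1)² = (81 - 1)² = 80² = 6400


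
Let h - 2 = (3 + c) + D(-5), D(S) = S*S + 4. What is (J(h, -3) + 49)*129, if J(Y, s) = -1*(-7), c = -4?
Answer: 7224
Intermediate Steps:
D(S) = 4 + S² (D(S) = S² + 4 = 4 + S²)
h = 30 (h = 2 + ((3 - 4) + (4 + (-5)²)) = 2 + (-1 + (4 + 25)) = 2 + (-1 + 29) = 2 + 28 = 30)
J(Y, s) = 7
(J(h, -3) + 49)*129 = (7 + 49)*129 = 56*129 = 7224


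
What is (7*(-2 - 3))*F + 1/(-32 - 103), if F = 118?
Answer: -557551/135 ≈ -4130.0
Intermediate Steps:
(7*(-2 - 3))*F + 1/(-32 - 103) = (7*(-2 - 3))*118 + 1/(-32 - 103) = (7*(-5))*118 + 1/(-135) = -35*118 - 1/135 = -4130 - 1/135 = -557551/135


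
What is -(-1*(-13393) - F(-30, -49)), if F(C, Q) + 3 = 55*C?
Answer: -15046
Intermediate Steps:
F(C, Q) = -3 + 55*C
-(-1*(-13393) - F(-30, -49)) = -(-1*(-13393) - (-3 + 55*(-30))) = -(13393 - (-3 - 1650)) = -(13393 - 1*(-1653)) = -(13393 + 1653) = -1*15046 = -15046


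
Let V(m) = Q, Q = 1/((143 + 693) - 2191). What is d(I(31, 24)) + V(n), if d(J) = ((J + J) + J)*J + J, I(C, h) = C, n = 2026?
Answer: 3948469/1355 ≈ 2914.0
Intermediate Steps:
Q = -1/1355 (Q = 1/(836 - 2191) = 1/(-1355) = -1/1355 ≈ -0.00073801)
d(J) = J + 3*J² (d(J) = (2*J + J)*J + J = (3*J)*J + J = 3*J² + J = J + 3*J²)
V(m) = -1/1355
d(I(31, 24)) + V(n) = 31*(1 + 3*31) - 1/1355 = 31*(1 + 93) - 1/1355 = 31*94 - 1/1355 = 2914 - 1/1355 = 3948469/1355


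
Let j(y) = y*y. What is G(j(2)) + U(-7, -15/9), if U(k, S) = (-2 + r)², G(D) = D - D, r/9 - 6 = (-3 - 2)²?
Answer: 76729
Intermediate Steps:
j(y) = y²
r = 279 (r = 54 + 9*(-3 - 2)² = 54 + 9*(-5)² = 54 + 9*25 = 54 + 225 = 279)
G(D) = 0
U(k, S) = 76729 (U(k, S) = (-2 + 279)² = 277² = 76729)
G(j(2)) + U(-7, -15/9) = 0 + 76729 = 76729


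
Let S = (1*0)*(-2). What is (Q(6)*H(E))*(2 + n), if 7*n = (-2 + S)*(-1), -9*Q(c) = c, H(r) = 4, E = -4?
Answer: -128/21 ≈ -6.0952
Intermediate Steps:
S = 0 (S = 0*(-2) = 0)
Q(c) = -c/9
n = 2/7 (n = ((-2 + 0)*(-1))/7 = (-2*(-1))/7 = (1/7)*2 = 2/7 ≈ 0.28571)
(Q(6)*H(E))*(2 + n) = (-1/9*6*4)*(2 + 2/7) = -2/3*4*(16/7) = -8/3*16/7 = -128/21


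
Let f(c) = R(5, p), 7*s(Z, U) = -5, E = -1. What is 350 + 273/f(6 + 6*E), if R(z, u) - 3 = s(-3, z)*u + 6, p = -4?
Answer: 30961/83 ≈ 373.02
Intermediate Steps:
s(Z, U) = -5/7 (s(Z, U) = (⅐)*(-5) = -5/7)
R(z, u) = 9 - 5*u/7 (R(z, u) = 3 + (-5*u/7 + 6) = 3 + (6 - 5*u/7) = 9 - 5*u/7)
f(c) = 83/7 (f(c) = 9 - 5/7*(-4) = 9 + 20/7 = 83/7)
350 + 273/f(6 + 6*E) = 350 + 273/(83/7) = 350 + 273*(7/83) = 350 + 1911/83 = 30961/83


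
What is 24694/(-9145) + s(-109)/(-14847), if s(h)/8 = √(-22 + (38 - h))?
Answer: -24694/9145 - 40*√5/14847 ≈ -2.7063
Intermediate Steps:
s(h) = 8*√(16 - h) (s(h) = 8*√(-22 + (38 - h)) = 8*√(16 - h))
24694/(-9145) + s(-109)/(-14847) = 24694/(-9145) + (8*√(16 - 1*(-109)))/(-14847) = 24694*(-1/9145) + (8*√(16 + 109))*(-1/14847) = -24694/9145 + (8*√125)*(-1/14847) = -24694/9145 + (8*(5*√5))*(-1/14847) = -24694/9145 + (40*√5)*(-1/14847) = -24694/9145 - 40*√5/14847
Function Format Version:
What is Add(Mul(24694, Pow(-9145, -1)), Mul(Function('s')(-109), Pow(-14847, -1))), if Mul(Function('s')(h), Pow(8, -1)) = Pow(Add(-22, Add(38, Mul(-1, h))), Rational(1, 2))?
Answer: Add(Rational(-24694, 9145), Mul(Rational(-40, 14847), Pow(5, Rational(1, 2)))) ≈ -2.7063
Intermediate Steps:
Function('s')(h) = Mul(8, Pow(Add(16, Mul(-1, h)), Rational(1, 2))) (Function('s')(h) = Mul(8, Pow(Add(-22, Add(38, Mul(-1, h))), Rational(1, 2))) = Mul(8, Pow(Add(16, Mul(-1, h)), Rational(1, 2))))
Add(Mul(24694, Pow(-9145, -1)), Mul(Function('s')(-109), Pow(-14847, -1))) = Add(Mul(24694, Pow(-9145, -1)), Mul(Mul(8, Pow(Add(16, Mul(-1, -109)), Rational(1, 2))), Pow(-14847, -1))) = Add(Mul(24694, Rational(-1, 9145)), Mul(Mul(8, Pow(Add(16, 109), Rational(1, 2))), Rational(-1, 14847))) = Add(Rational(-24694, 9145), Mul(Mul(8, Pow(125, Rational(1, 2))), Rational(-1, 14847))) = Add(Rational(-24694, 9145), Mul(Mul(8, Mul(5, Pow(5, Rational(1, 2)))), Rational(-1, 14847))) = Add(Rational(-24694, 9145), Mul(Mul(40, Pow(5, Rational(1, 2))), Rational(-1, 14847))) = Add(Rational(-24694, 9145), Mul(Rational(-40, 14847), Pow(5, Rational(1, 2))))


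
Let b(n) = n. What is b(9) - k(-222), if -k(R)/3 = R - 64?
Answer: -849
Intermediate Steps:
k(R) = 192 - 3*R (k(R) = -3*(R - 64) = -3*(-64 + R) = 192 - 3*R)
b(9) - k(-222) = 9 - (192 - 3*(-222)) = 9 - (192 + 666) = 9 - 1*858 = 9 - 858 = -849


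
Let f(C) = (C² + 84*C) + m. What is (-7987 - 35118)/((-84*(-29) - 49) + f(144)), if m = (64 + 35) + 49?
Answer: -43105/35367 ≈ -1.2188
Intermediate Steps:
m = 148 (m = 99 + 49 = 148)
f(C) = 148 + C² + 84*C (f(C) = (C² + 84*C) + 148 = 148 + C² + 84*C)
(-7987 - 35118)/((-84*(-29) - 49) + f(144)) = (-7987 - 35118)/((-84*(-29) - 49) + (148 + 144² + 84*144)) = -43105/((2436 - 49) + (148 + 20736 + 12096)) = -43105/(2387 + 32980) = -43105/35367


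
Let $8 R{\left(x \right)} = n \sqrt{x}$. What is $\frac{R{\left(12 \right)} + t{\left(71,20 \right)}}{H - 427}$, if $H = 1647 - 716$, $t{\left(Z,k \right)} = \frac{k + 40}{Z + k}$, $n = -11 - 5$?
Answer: $\frac{5}{3822} - \frac{\sqrt{3}}{126} \approx -0.012438$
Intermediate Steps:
$n = -16$ ($n = -11 - 5 = -16$)
$R{\left(x \right)} = - 2 \sqrt{x}$ ($R{\left(x \right)} = \frac{\left(-16\right) \sqrt{x}}{8} = - 2 \sqrt{x}$)
$t{\left(Z,k \right)} = \frac{40 + k}{Z + k}$
$H = 931$ ($H = 1647 - 716 = 931$)
$\frac{R{\left(12 \right)} + t{\left(71,20 \right)}}{H - 427} = \frac{- 2 \sqrt{12} + \frac{40 + 20}{71 + 20}}{931 - 427} = \frac{- 2 \cdot 2 \sqrt{3} + \frac{1}{91} \cdot 60}{504} = \left(- 4 \sqrt{3} + \frac{1}{91} \cdot 60\right) \frac{1}{504} = \left(- 4 \sqrt{3} + \frac{60}{91}\right) \frac{1}{504} = \left(\frac{60}{91} - 4 \sqrt{3}\right) \frac{1}{504} = \frac{5}{3822} - \frac{\sqrt{3}}{126}$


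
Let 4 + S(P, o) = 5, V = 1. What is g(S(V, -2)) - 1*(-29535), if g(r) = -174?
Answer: 29361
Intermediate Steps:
S(P, o) = 1 (S(P, o) = -4 + 5 = 1)
g(S(V, -2)) - 1*(-29535) = -174 - 1*(-29535) = -174 + 29535 = 29361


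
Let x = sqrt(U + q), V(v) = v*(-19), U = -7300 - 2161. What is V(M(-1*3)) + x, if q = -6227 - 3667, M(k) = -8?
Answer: 152 + 7*I*sqrt(395) ≈ 152.0 + 139.12*I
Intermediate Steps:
q = -9894
U = -9461
V(v) = -19*v
x = 7*I*sqrt(395) (x = sqrt(-9461 - 9894) = sqrt(-19355) = 7*I*sqrt(395) ≈ 139.12*I)
V(M(-1*3)) + x = -19*(-8) + 7*I*sqrt(395) = 152 + 7*I*sqrt(395)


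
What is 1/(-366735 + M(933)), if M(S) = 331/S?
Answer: -933/342163424 ≈ -2.7268e-6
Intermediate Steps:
1/(-366735 + M(933)) = 1/(-366735 + 331/933) = 1/(-342163424/933) = -933/342163424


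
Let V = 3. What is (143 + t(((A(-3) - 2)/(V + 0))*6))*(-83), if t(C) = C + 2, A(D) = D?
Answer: -11205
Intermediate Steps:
t(C) = 2 + C
(143 + t(((A(-3) - 2)/(V + 0))*6))*(-83) = (143 + (2 + ((-3 - 2)/(3 + 0))*6))*(-83) = (143 + (2 - 5/3*6))*(-83) = (143 + (2 - 10))*(-83) = (143 - 8)*(-83) = 135*(-83) = -11205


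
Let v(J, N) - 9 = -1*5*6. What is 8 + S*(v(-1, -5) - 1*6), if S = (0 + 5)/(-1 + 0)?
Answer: 143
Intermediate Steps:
v(J, N) = -21 (v(J, N) = 9 - 1*5*6 = 9 - 5*6 = 9 - 30 = -21)
S = -5 (S = 5/(-1) = 5*(-1) = -5)
8 + S*(v(-1, -5) - 1*6) = 8 - 5*(-21 - 1*6) = 8 - 5*(-21 - 6) = 8 - 5*(-27) = 8 + 135 = 143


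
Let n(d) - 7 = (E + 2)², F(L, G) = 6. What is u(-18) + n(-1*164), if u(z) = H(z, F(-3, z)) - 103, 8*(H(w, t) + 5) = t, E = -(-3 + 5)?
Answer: -401/4 ≈ -100.25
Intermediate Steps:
E = -2 (E = -1*2 = -2)
H(w, t) = -5 + t/8
n(d) = 7 (n(d) = 7 + (-2 + 2)² = 7 + 0² = 7 + 0 = 7)
u(z) = -429/4 (u(z) = (-5 + (⅛)*6) - 103 = (-5 + ¾) - 103 = -17/4 - 103 = -429/4)
u(-18) + n(-1*164) = -429/4 + 7 = -401/4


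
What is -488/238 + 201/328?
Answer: -56113/39032 ≈ -1.4376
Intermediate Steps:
-488/238 + 201/328 = -488*1/238 + 201*(1/328) = -244/119 + 201/328 = -56113/39032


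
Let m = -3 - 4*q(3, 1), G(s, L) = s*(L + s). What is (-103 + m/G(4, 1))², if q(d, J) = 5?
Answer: 4338889/400 ≈ 10847.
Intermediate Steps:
m = -23 (m = -3 - 4*5 = -3 - 20 = -23)
(-103 + m/G(4, 1))² = (-103 - 23*1/(4*(1 + 4)))² = (-103 - 23/(4*5))² = (-103 - 23/20)² = (-2083/20)² = 4338889/400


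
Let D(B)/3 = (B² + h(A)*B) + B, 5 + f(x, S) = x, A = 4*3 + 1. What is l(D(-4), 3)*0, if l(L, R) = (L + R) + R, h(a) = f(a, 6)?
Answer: 0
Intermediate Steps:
A = 13 (A = 12 + 1 = 13)
f(x, S) = -5 + x
h(a) = -5 + a
D(B) = 3*B² + 27*B (D(B) = 3*((B² + (-5 + 13)*B) + B) = 3*((B² + 8*B) + B) = 3*(B² + 9*B) = 3*B² + 27*B)
l(L, R) = L + 2*R
l(D(-4), 3)*0 = (3*(-4)*(9 - 4) + 2*3)*0 = (3*(-4)*5 + 6)*0 = (-60 + 6)*0 = -54*0 = 0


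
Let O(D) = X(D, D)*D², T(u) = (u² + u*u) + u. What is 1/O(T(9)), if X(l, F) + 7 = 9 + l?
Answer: 1/5058693 ≈ 1.9768e-7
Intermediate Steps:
T(u) = u + 2*u² (T(u) = (u² + u²) + u = 2*u² + u = u + 2*u²)
X(l, F) = 2 + l (X(l, F) = -7 + (9 + l) = 2 + l)
O(D) = D²*(2 + D) (O(D) = (2 + D)*D² = D²*(2 + D))
1/O(T(9)) = 1/((9*(1 + 2*9))²*(2 + 9*(1 + 2*9))) = 1/((9*(1 + 18))²*(2 + 9*(1 + 18))) = 1/((9*19)²*(2 + 9*19)) = 1/(171²*(2 + 171)) = 1/(29241*173) = 1/5058693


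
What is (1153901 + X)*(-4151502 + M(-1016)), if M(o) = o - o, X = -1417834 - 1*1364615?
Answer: 6760920279096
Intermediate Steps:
X = -2782449 (X = -1417834 - 1364615 = -2782449)
M(o) = 0
(1153901 + X)*(-4151502 + M(-1016)) = (1153901 - 2782449)*(-4151502 + 0) = -1628548*(-4151502) = 6760920279096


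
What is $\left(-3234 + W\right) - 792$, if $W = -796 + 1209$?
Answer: $-3613$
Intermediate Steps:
$W = 413$
$\left(-3234 + W\right) - 792 = \left(-3234 + 413\right) - 792 = -2821 - 792 = -3613$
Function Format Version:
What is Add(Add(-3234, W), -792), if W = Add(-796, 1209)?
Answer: -3613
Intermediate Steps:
W = 413
Add(Add(-3234, W), -792) = Add(Add(-3234, 413), -792) = Add(-2821, -792) = -3613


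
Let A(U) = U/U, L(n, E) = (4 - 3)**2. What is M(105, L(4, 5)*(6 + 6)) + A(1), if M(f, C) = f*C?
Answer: 1261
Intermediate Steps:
L(n, E) = 1 (L(n, E) = 1**2 = 1)
A(U) = 1
M(f, C) = C*f
M(105, L(4, 5)*(6 + 6)) + A(1) = (1*(6 + 6))*105 + 1 = (1*12)*105 + 1 = 12*105 + 1 = 1260 + 1 = 1261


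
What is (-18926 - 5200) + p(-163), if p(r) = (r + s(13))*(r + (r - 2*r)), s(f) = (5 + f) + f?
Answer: -24126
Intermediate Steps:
s(f) = 5 + 2*f
p(r) = 0 (p(r) = (r + (5 + 2*13))*(r + (r - 2*r)) = (r + (5 + 26))*(r - r) = (r + 31)*0 = (31 + r)*0 = 0)
(-18926 - 5200) + p(-163) = (-18926 - 5200) + 0 = -24126 + 0 = -24126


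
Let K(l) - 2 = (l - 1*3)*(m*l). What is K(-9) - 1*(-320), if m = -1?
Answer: 214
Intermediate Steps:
K(l) = 2 - l*(-3 + l) (K(l) = 2 + (l - 1*3)*(-l) = 2 + (l - 3)*(-l) = 2 + (-3 + l)*(-l) = 2 - l*(-3 + l))
K(-9) - 1*(-320) = (2 - 1*(-9)² + 3*(-9)) - 1*(-320) = (2 - 1*81 - 27) + 320 = (2 - 81 - 27) + 320 = -106 + 320 = 214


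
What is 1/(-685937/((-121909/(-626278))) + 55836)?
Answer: -121909/422780341562 ≈ -2.8835e-7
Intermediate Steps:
1/(-685937/((-121909/(-626278))) + 55836) = 1/(-685937/((-121909*(-1/626278))) + 55836) = 1/(-685937/121909/626278 + 55836) = 1/(-685937*626278/121909 + 55836) = 1/(-429587252486/121909 + 55836) = 1/(-422780341562/121909) = -121909/422780341562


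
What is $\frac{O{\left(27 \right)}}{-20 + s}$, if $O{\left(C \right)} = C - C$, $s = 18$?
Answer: $0$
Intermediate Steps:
$O{\left(C \right)} = 0$
$\frac{O{\left(27 \right)}}{-20 + s} = \frac{1}{-20 + 18} \cdot 0 = \frac{1}{-2} \cdot 0 = \left(- \frac{1}{2}\right) 0 = 0$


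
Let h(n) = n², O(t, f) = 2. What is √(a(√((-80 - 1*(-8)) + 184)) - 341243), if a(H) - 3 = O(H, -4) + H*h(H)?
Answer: √(-341238 + 448*√7) ≈ 583.14*I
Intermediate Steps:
a(H) = 5 + H³ (a(H) = 3 + (2 + H*H²) = 3 + (2 + H³) = 5 + H³)
√(a(√((-80 - 1*(-8)) + 184)) - 341243) = √((5 + (√((-80 - 1*(-8)) + 184))³) - 341243) = √((5 + (√((-80 + 8) + 184))³) - 341243) = √((5 + (√(-72 + 184))³) - 341243) = √((5 + (√112)³) - 341243) = √((5 + (4*√7)³) - 341243) = √((5 + 448*√7) - 341243) = √(-341238 + 448*√7)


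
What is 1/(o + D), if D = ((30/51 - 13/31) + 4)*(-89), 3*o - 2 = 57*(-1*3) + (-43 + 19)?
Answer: -1581/688310 ≈ -0.0022969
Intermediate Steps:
o = -193/3 (o = ⅔ + (57*(-1*3) + (-43 + 19))/3 = ⅔ + (57*(-3) - 24)/3 = ⅔ + (-171 - 24)/3 = ⅔ + (⅓)*(-195) = ⅔ - 65 = -193/3 ≈ -64.333)
D = -195533/527 (D = ((30*(1/51) - 13*1/31) + 4)*(-89) = ((10/17 - 13/31) + 4)*(-89) = (89/527 + 4)*(-89) = (2197/527)*(-89) = -195533/527 ≈ -371.03)
1/(o + D) = 1/(-193/3 - 195533/527) = 1/(-688310/1581) = -1581/688310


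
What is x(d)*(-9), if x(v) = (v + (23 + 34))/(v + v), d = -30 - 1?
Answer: 117/31 ≈ 3.7742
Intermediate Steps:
d = -31
x(v) = (57 + v)/(2*v) (x(v) = (v + 57)/((2*v)) = (57 + v)*(1/(2*v)) = (57 + v)/(2*v))
x(d)*(-9) = ((½)*(57 - 31)/(-31))*(-9) = ((½)*(-1/31)*26)*(-9) = -13/31*(-9) = 117/31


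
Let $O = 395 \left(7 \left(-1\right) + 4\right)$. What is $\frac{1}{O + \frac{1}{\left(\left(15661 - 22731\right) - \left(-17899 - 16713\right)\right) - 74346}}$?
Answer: $- \frac{46804}{55462741} \approx -0.00084388$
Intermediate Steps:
$O = -1185$ ($O = 395 \left(-7 + 4\right) = 395 \left(-3\right) = -1185$)
$\frac{1}{O + \frac{1}{\left(\left(15661 - 22731\right) - \left(-17899 - 16713\right)\right) - 74346}} = \frac{1}{-1185 + \frac{1}{\left(\left(15661 - 22731\right) - \left(-17899 - 16713\right)\right) - 74346}} = \frac{1}{-1185 + \frac{1}{\left(-7070 - -34612\right) - 74346}} = \frac{1}{-1185 + \frac{1}{\left(-7070 + 34612\right) - 74346}} = \frac{1}{-1185 + \frac{1}{27542 - 74346}} = \frac{1}{-1185 + \frac{1}{-46804}} = \frac{1}{-1185 - \frac{1}{46804}} = \frac{1}{- \frac{55462741}{46804}} = - \frac{46804}{55462741}$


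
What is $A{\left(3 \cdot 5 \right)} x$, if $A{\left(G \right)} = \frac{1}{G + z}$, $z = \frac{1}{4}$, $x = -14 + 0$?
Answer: $- \frac{56}{61} \approx -0.91803$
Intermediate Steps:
$x = -14$
$z = \frac{1}{4} \approx 0.25$
$A{\left(G \right)} = \frac{1}{\frac{1}{4} + G}$ ($A{\left(G \right)} = \frac{1}{G + \frac{1}{4}} = \frac{1}{\frac{1}{4} + G}$)
$A{\left(3 \cdot 5 \right)} x = \frac{4}{1 + 4 \cdot 3 \cdot 5} \left(-14\right) = \frac{4}{1 + 4 \cdot 15} \left(-14\right) = \frac{4}{1 + 60} \left(-14\right) = \frac{4}{61} \left(-14\right) = - \frac{56}{61}$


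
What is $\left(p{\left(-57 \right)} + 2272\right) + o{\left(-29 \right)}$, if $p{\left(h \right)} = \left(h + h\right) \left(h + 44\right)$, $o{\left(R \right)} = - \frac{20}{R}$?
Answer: $\frac{108886}{29} \approx 3754.7$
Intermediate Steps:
$p{\left(h \right)} = 2 h \left(44 + h\right)$
$\left(p{\left(-57 \right)} + 2272\right) + o{\left(-29 \right)} = \left(2 \left(-57\right) \left(44 - 57\right) + 2272\right) - \frac{20}{-29} = \left(2 \left(-57\right) \left(-13\right) + 2272\right) - - \frac{20}{29} = \left(1482 + 2272\right) + \frac{20}{29} = 3754 + \frac{20}{29} = \frac{108886}{29}$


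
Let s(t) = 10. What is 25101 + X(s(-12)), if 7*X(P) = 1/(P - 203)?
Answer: 33911450/1351 ≈ 25101.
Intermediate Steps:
X(P) = 1/(7*(-203 + P)) (X(P) = 1/(7*(P - 203)) = 1/(7*(-203 + P)))
25101 + X(s(-12)) = 25101 + 1/(7*(-203 + 10)) = 25101 + (⅐)/(-193) = 25101 + (⅐)*(-1/193) = 25101 - 1/1351 = 33911450/1351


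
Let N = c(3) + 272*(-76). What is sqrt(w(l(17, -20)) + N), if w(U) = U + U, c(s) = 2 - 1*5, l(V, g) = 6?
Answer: I*sqrt(20663) ≈ 143.75*I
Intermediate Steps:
c(s) = -3 (c(s) = 2 - 5 = -3)
w(U) = 2*U
N = -20675 (N = -3 + 272*(-76) = -3 - 20672 = -20675)
sqrt(w(l(17, -20)) + N) = sqrt(2*6 - 20675) = sqrt(12 - 20675) = sqrt(-20663) = I*sqrt(20663)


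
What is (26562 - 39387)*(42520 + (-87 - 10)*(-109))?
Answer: -680917725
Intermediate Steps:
(26562 - 39387)*(42520 + (-87 - 10)*(-109)) = -12825*(42520 - 97*(-109)) = -12825*(42520 + 10573) = -12825*53093 = -680917725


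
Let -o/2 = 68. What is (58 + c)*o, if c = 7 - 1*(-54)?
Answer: -16184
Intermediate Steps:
o = -136 (o = -2*68 = -136)
c = 61 (c = 7 + 54 = 61)
(58 + c)*o = (58 + 61)*(-136) = 119*(-136) = -16184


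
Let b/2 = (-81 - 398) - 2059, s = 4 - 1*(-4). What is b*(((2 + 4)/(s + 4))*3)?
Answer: -7614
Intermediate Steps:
s = 8 (s = 4 + 4 = 8)
b = -5076 (b = 2*((-81 - 398) - 2059) = 2*(-479 - 2059) = 2*(-2538) = -5076)
b*(((2 + 4)/(s + 4))*3) = -5076*(2 + 4)/(8 + 4)*3 = -5076*6/12*3 = -5076*6*(1/12)*3 = -2538*3 = -5076*3/2 = -7614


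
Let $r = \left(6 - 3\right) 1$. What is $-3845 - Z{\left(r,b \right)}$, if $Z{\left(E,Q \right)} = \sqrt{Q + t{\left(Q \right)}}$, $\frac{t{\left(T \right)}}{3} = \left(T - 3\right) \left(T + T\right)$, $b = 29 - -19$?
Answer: $-3845 - 4 \sqrt{813} \approx -3959.1$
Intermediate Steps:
$b = 48$ ($b = 29 + 19 = 48$)
$t{\left(T \right)} = 6 T \left(-3 + T\right)$ ($t{\left(T \right)} = 3 \left(T - 3\right) \left(T + T\right) = 3 \left(-3 + T\right) 2 T = 3 \cdot 2 T \left(-3 + T\right) = 6 T \left(-3 + T\right)$)
$r = 3$ ($r = 3 \cdot 1 = 3$)
$Z{\left(E,Q \right)} = \sqrt{Q + 6 Q \left(-3 + Q\right)}$
$-3845 - Z{\left(r,b \right)} = -3845 - \sqrt{48 \left(-17 + 6 \cdot 48\right)} = -3845 - \sqrt{48 \left(-17 + 288\right)} = -3845 - \sqrt{48 \cdot 271} = -3845 - \sqrt{13008} = -3845 - 4 \sqrt{813}$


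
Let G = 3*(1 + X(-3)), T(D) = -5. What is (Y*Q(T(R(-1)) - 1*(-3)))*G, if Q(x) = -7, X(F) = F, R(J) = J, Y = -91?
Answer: -3822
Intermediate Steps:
G = -6 (G = 3*(1 - 3) = 3*(-2) = -6)
(Y*Q(T(R(-1)) - 1*(-3)))*G = -91*(-7)*(-6) = 637*(-6) = -3822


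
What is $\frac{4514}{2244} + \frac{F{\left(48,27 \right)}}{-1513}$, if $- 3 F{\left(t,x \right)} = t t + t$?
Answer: $\frac{252617}{99858} \approx 2.5298$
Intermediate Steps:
$F{\left(t,x \right)} = - \frac{t}{3} - \frac{t^{2}}{3}$ ($F{\left(t,x \right)} = - \frac{t t + t}{3} = - \frac{t^{2} + t}{3} = - \frac{t + t^{2}}{3} = - \frac{t}{3} - \frac{t^{2}}{3}$)
$\frac{4514}{2244} + \frac{F{\left(48,27 \right)}}{-1513} = \frac{4514}{2244} + \frac{\left(- \frac{1}{3}\right) 48 \left(1 + 48\right)}{-1513} = 4514 \cdot \frac{1}{2244} + \left(- \frac{1}{3}\right) 48 \cdot 49 \left(- \frac{1}{1513}\right) = \frac{2257}{1122} - - \frac{784}{1513} = \frac{2257}{1122} + \frac{784}{1513} = \frac{252617}{99858}$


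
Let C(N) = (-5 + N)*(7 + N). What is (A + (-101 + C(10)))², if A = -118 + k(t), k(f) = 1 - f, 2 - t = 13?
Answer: 14884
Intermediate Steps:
t = -11 (t = 2 - 1*13 = 2 - 13 = -11)
A = -106 (A = -118 + (1 - 1*(-11)) = -118 + (1 + 11) = -118 + 12 = -106)
(A + (-101 + C(10)))² = (-106 + (-101 + (-35 + 10² + 2*10)))² = (-106 + (-101 + (-35 + 100 + 20)))² = (-106 + (-101 + 85))² = (-106 - 16)² = (-122)² = 14884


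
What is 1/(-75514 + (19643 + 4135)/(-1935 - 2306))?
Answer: -4241/320278652 ≈ -1.3242e-5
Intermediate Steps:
1/(-75514 + (19643 + 4135)/(-1935 - 2306)) = 1/(-75514 + 23778/(-4241)) = 1/(-75514 + 23778*(-1/4241)) = 1/(-75514 - 23778/4241) = 1/(-320278652/4241) = -4241/320278652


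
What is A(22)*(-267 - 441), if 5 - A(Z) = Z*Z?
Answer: 339132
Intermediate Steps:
A(Z) = 5 - Z**2 (A(Z) = 5 - Z*Z = 5 - Z**2)
A(22)*(-267 - 441) = (5 - 1*22**2)*(-267 - 441) = (5 - 1*484)*(-708) = (5 - 484)*(-708) = -479*(-708) = 339132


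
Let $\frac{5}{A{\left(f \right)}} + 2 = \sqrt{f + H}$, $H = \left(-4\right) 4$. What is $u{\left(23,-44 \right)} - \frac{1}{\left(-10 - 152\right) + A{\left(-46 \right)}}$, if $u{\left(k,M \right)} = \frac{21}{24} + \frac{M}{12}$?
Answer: $- \frac{116012875}{41648856} - \frac{5 i \sqrt{62}}{1735369} \approx -2.7855 - 2.2687 \cdot 10^{-5} i$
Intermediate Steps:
$H = -16$
$A{\left(f \right)} = \frac{5}{-2 + \sqrt{-16 + f}}$ ($A{\left(f \right)} = \frac{5}{-2 + \sqrt{f - 16}} = \frac{5}{-2 + \sqrt{-16 + f}}$)
$u{\left(k,M \right)} = \frac{7}{8} + \frac{M}{12}$ ($u{\left(k,M \right)} = 21 \cdot \frac{1}{24} + M \frac{1}{12} = \frac{7}{8} + \frac{M}{12}$)
$u{\left(23,-44 \right)} - \frac{1}{\left(-10 - 152\right) + A{\left(-46 \right)}} = \left(\frac{7}{8} + \frac{1}{12} \left(-44\right)\right) - \frac{1}{\left(-10 - 152\right) + \frac{5}{-2 + \sqrt{-16 - 46}}} = \left(\frac{7}{8} - \frac{11}{3}\right) - \frac{1}{\left(-10 - 152\right) + \frac{5}{-2 + \sqrt{-62}}} = - \frac{67}{24} - \frac{1}{-162 + \frac{5}{-2 + i \sqrt{62}}}$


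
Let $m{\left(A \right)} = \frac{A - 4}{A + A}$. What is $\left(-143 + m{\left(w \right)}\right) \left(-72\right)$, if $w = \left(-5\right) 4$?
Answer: $\frac{51264}{5} \approx 10253.0$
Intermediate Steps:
$w = -20$
$m{\left(A \right)} = \frac{-4 + A}{2 A}$
$\left(-143 + m{\left(w \right)}\right) \left(-72\right) = \left(-143 + \frac{-4 - 20}{2 \left(-20\right)}\right) \left(-72\right) = \left(-143 + \frac{1}{2} \left(- \frac{1}{20}\right) \left(-24\right)\right) \left(-72\right) = \left(-143 + \frac{3}{5}\right) \left(-72\right) = \left(- \frac{712}{5}\right) \left(-72\right) = \frac{51264}{5}$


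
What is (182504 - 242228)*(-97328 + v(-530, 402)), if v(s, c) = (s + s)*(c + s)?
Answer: -2290534848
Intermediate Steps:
v(s, c) = 2*s*(c + s) (v(s, c) = (2*s)*(c + s) = 2*s*(c + s))
(182504 - 242228)*(-97328 + v(-530, 402)) = (182504 - 242228)*(-97328 + 2*(-530)*(402 - 530)) = -59724*(-97328 + 2*(-530)*(-128)) = -59724*(-97328 + 135680) = -59724*38352 = -2290534848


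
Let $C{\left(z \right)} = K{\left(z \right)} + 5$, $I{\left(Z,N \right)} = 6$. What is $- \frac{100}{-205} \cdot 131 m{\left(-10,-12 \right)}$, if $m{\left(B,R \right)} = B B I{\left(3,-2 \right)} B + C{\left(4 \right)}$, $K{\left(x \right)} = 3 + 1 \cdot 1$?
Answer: $- \frac{15696420}{41} \approx -3.8284 \cdot 10^{5}$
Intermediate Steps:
$K{\left(x \right)} = 4$ ($K{\left(x \right)} = 3 + 1 = 4$)
$C{\left(z \right)} = 9$ ($C{\left(z \right)} = 4 + 5 = 9$)
$m{\left(B,R \right)} = 9 + 6 B^{3}$ ($m{\left(B,R \right)} = B B 6 B + 9 = B^{2} \cdot 6 B + 9 = 6 B^{2} B + 9 = 6 B^{3} + 9 = 9 + 6 B^{3}$)
$- \frac{100}{-205} \cdot 131 m{\left(-10,-12 \right)} = - \frac{100}{-205} \cdot 131 \left(9 + 6 \left(-10\right)^{3}\right) = \left(-100\right) \left(- \frac{1}{205}\right) 131 \left(9 + 6 \left(-1000\right)\right) = \frac{20}{41} \cdot 131 \left(9 - 6000\right) = \frac{2620}{41} \left(-5991\right) = - \frac{15696420}{41}$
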